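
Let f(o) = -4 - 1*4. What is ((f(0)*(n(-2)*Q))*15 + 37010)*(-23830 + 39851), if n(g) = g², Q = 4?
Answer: 562176890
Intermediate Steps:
f(o) = -8 (f(o) = -4 - 4 = -8)
((f(0)*(n(-2)*Q))*15 + 37010)*(-23830 + 39851) = (-8*(-2)²*4*15 + 37010)*(-23830 + 39851) = (-32*4*15 + 37010)*16021 = (-8*16*15 + 37010)*16021 = (-128*15 + 37010)*16021 = (-1920 + 37010)*16021 = 35090*16021 = 562176890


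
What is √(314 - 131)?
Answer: √183 ≈ 13.528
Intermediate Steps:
√(314 - 131) = √183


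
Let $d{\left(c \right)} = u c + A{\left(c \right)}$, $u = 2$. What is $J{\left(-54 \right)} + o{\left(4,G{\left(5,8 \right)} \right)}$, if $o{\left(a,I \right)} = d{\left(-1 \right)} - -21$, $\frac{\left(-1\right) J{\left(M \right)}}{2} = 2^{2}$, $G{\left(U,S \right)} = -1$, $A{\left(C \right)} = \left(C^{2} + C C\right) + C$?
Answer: $12$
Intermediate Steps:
$A{\left(C \right)} = C + 2 C^{2}$ ($A{\left(C \right)} = \left(C^{2} + C^{2}\right) + C = 2 C^{2} + C = C + 2 C^{2}$)
$d{\left(c \right)} = 2 c + c \left(1 + 2 c\right)$
$J{\left(M \right)} = -8$ ($J{\left(M \right)} = - 2 \cdot 2^{2} = \left(-2\right) 4 = -8$)
$o{\left(a,I \right)} = 20$ ($o{\left(a,I \right)} = - (3 + 2 \left(-1\right)) - -21 = - (3 - 2) + 21 = \left(-1\right) 1 + 21 = -1 + 21 = 20$)
$J{\left(-54 \right)} + o{\left(4,G{\left(5,8 \right)} \right)} = -8 + 20 = 12$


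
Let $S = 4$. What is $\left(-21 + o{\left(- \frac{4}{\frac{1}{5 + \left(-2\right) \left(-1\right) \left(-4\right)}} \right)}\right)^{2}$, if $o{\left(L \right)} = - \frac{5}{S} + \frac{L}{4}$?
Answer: $\frac{5929}{16} \approx 370.56$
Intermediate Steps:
$o{\left(L \right)} = - \frac{5}{4} + \frac{L}{4}$
$\left(-21 + o{\left(- \frac{4}{\frac{1}{5 + \left(-2\right) \left(-1\right) \left(-4\right)}} \right)}\right)^{2} = \left(-21 - \left(\frac{5}{4} - \frac{\left(-4\right) \frac{1}{\frac{1}{5 + \left(-2\right) \left(-1\right) \left(-4\right)}}}{4}\right)\right)^{2} = \left(-21 - \left(\frac{5}{4} - \frac{\left(-4\right) \frac{1}{\frac{1}{5 + 2 \left(-4\right)}}}{4}\right)\right)^{2} = \left(-21 - \left(\frac{5}{4} - \frac{\left(-4\right) \frac{1}{\frac{1}{5 - 8}}}{4}\right)\right)^{2} = \left(-21 - \left(\frac{5}{4} - \frac{\left(-4\right) \frac{1}{\frac{1}{-3}}}{4}\right)\right)^{2} = \left(-21 - \left(\frac{5}{4} - \frac{\left(-4\right) \frac{1}{- \frac{1}{3}}}{4}\right)\right)^{2} = \left(-21 - \left(\frac{5}{4} - \frac{\left(-4\right) \left(-3\right)}{4}\right)\right)^{2} = \left(-21 + \left(- \frac{5}{4} + \frac{1}{4} \cdot 12\right)\right)^{2} = \left(-21 + \left(- \frac{5}{4} + 3\right)\right)^{2} = \left(-21 + \frac{7}{4}\right)^{2} = \left(- \frac{77}{4}\right)^{2} = \frac{5929}{16}$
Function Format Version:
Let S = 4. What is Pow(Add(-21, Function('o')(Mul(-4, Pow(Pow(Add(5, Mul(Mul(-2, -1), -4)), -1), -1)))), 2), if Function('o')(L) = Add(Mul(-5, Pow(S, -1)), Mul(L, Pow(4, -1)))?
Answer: Rational(5929, 16) ≈ 370.56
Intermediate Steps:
Function('o')(L) = Add(Rational(-5, 4), Mul(Rational(1, 4), L)) (Function('o')(L) = Add(Mul(-5, Pow(4, -1)), Mul(L, Pow(4, -1))) = Add(Mul(-5, Rational(1, 4)), Mul(L, Rational(1, 4))) = Add(Rational(-5, 4), Mul(Rational(1, 4), L)))
Pow(Add(-21, Function('o')(Mul(-4, Pow(Pow(Add(5, Mul(Mul(-2, -1), -4)), -1), -1)))), 2) = Pow(Add(-21, Add(Rational(-5, 4), Mul(Rational(1, 4), Mul(-4, Pow(Pow(Add(5, Mul(Mul(-2, -1), -4)), -1), -1))))), 2) = Pow(Add(-21, Add(Rational(-5, 4), Mul(Rational(1, 4), Mul(-4, Pow(Pow(Add(5, Mul(2, -4)), -1), -1))))), 2) = Pow(Add(-21, Add(Rational(-5, 4), Mul(Rational(1, 4), Mul(-4, Pow(Pow(Add(5, -8), -1), -1))))), 2) = Pow(Add(-21, Add(Rational(-5, 4), Mul(Rational(1, 4), Mul(-4, Pow(Pow(-3, -1), -1))))), 2) = Pow(Add(-21, Add(Rational(-5, 4), Mul(Rational(1, 4), Mul(-4, Pow(Rational(-1, 3), -1))))), 2) = Pow(Add(-21, Add(Rational(-5, 4), Mul(Rational(1, 4), Mul(-4, -3)))), 2) = Pow(Add(-21, Add(Rational(-5, 4), Mul(Rational(1, 4), 12))), 2) = Pow(Add(-21, Add(Rational(-5, 4), 3)), 2) = Pow(Add(-21, Rational(7, 4)), 2) = Pow(Rational(-77, 4), 2) = Rational(5929, 16)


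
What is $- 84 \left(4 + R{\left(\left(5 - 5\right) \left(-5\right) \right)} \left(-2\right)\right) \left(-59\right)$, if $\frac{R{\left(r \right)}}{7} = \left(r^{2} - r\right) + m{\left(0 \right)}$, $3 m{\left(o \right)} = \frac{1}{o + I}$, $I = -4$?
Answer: $25606$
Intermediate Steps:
$m{\left(o \right)} = \frac{1}{3 \left(-4 + o\right)}$ ($m{\left(o \right)} = \frac{1}{3 \left(o - 4\right)} = \frac{1}{3 \left(-4 + o\right)}$)
$R{\left(r \right)} = - \frac{7}{12} - 7 r + 7 r^{2}$ ($R{\left(r \right)} = 7 \left(\left(r^{2} - r\right) + \frac{1}{3 \left(-4 + 0\right)}\right) = 7 \left(\left(r^{2} - r\right) + \frac{1}{3 \left(-4\right)}\right) = 7 \left(\left(r^{2} - r\right) + \frac{1}{3} \left(- \frac{1}{4}\right)\right) = 7 \left(\left(r^{2} - r\right) - \frac{1}{12}\right) = 7 \left(- \frac{1}{12} + r^{2} - r\right) = - \frac{7}{12} - 7 r + 7 r^{2}$)
$- 84 \left(4 + R{\left(\left(5 - 5\right) \left(-5\right) \right)} \left(-2\right)\right) \left(-59\right) = - 84 \left(4 + \left(- \frac{7}{12} - 7 \left(5 - 5\right) \left(-5\right) + 7 \left(\left(5 - 5\right) \left(-5\right)\right)^{2}\right) \left(-2\right)\right) \left(-59\right) = - 84 \left(4 + \left(- \frac{7}{12} - 7 \cdot 0 \left(-5\right) + 7 \left(0 \left(-5\right)\right)^{2}\right) \left(-2\right)\right) \left(-59\right) = - 84 \left(4 + \left(- \frac{7}{12} - 0 + 7 \cdot 0^{2}\right) \left(-2\right)\right) \left(-59\right) = - 84 \left(4 + \left(- \frac{7}{12} + 0 + 7 \cdot 0\right) \left(-2\right)\right) \left(-59\right) = - 84 \left(4 + \left(- \frac{7}{12} + 0 + 0\right) \left(-2\right)\right) \left(-59\right) = - 84 \left(4 - - \frac{7}{6}\right) \left(-59\right) = - 84 \left(4 + \frac{7}{6}\right) \left(-59\right) = \left(-84\right) \frac{31}{6} \left(-59\right) = \left(-434\right) \left(-59\right) = 25606$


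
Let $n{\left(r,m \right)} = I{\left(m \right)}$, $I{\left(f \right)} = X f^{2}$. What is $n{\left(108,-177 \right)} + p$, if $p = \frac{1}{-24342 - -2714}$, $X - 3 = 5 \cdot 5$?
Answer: $\frac{18972341135}{21628} \approx 8.7721 \cdot 10^{5}$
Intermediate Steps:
$X = 28$ ($X = 3 + 5 \cdot 5 = 3 + 25 = 28$)
$p = - \frac{1}{21628}$ ($p = \frac{1}{-24342 + 2714} = \frac{1}{-21628} = - \frac{1}{21628} \approx -4.6236 \cdot 10^{-5}$)
$I{\left(f \right)} = 28 f^{2}$
$n{\left(r,m \right)} = 28 m^{2}$
$n{\left(108,-177 \right)} + p = 28 \left(-177\right)^{2} - \frac{1}{21628} = 28 \cdot 31329 - \frac{1}{21628} = 877212 - \frac{1}{21628} = \frac{18972341135}{21628}$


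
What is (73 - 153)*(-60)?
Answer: 4800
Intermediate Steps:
(73 - 153)*(-60) = -80*(-60) = 4800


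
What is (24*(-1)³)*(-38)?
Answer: 912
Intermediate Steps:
(24*(-1)³)*(-38) = (24*(-1))*(-38) = -24*(-38) = 912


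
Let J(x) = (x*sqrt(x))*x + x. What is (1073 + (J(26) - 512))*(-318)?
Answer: -186666 - 214968*sqrt(26) ≈ -1.2828e+6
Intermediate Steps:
J(x) = x + x**(5/2) (J(x) = x**(3/2)*x + x = x**(5/2) + x = x + x**(5/2))
(1073 + (J(26) - 512))*(-318) = (1073 + ((26 + 26**(5/2)) - 512))*(-318) = (1073 + ((26 + 676*sqrt(26)) - 512))*(-318) = (1073 + (-486 + 676*sqrt(26)))*(-318) = (587 + 676*sqrt(26))*(-318) = -186666 - 214968*sqrt(26)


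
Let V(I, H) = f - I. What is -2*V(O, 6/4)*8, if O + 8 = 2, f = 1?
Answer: -112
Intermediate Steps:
O = -6 (O = -8 + 2 = -6)
V(I, H) = 1 - I
-2*V(O, 6/4)*8 = -2*(1 - 1*(-6))*8 = -2*(1 + 6)*8 = -2*7*8 = -14*8 = -112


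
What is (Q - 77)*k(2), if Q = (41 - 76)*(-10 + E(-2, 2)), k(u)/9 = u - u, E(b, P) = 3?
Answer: 0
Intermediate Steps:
k(u) = 0 (k(u) = 9*(u - u) = 9*0 = 0)
Q = 245 (Q = (41 - 76)*(-10 + 3) = -35*(-7) = 245)
(Q - 77)*k(2) = (245 - 77)*0 = 168*0 = 0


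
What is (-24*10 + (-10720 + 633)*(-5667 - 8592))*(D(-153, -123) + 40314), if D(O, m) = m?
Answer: 5780683305963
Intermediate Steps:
(-24*10 + (-10720 + 633)*(-5667 - 8592))*(D(-153, -123) + 40314) = (-24*10 + (-10720 + 633)*(-5667 - 8592))*(-123 + 40314) = (-240 - 10087*(-14259))*40191 = (-240 + 143830533)*40191 = 143830293*40191 = 5780683305963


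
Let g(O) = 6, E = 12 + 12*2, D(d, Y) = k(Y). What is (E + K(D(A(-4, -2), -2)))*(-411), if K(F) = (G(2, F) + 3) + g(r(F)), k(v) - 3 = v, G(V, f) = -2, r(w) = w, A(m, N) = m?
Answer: -17673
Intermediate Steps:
k(v) = 3 + v
D(d, Y) = 3 + Y
E = 36 (E = 12 + 24 = 36)
K(F) = 7 (K(F) = (-2 + 3) + 6 = 1 + 6 = 7)
(E + K(D(A(-4, -2), -2)))*(-411) = (36 + 7)*(-411) = 43*(-411) = -17673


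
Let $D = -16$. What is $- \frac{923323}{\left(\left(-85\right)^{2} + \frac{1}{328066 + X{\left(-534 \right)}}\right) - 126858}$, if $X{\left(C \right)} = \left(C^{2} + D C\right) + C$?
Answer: $\frac{573597793936}{74319847855} \approx 7.718$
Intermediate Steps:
$X{\left(C \right)} = C^{2} - 15 C$ ($X{\left(C \right)} = \left(C^{2} - 16 C\right) + C = C^{2} - 15 C$)
$- \frac{923323}{\left(\left(-85\right)^{2} + \frac{1}{328066 + X{\left(-534 \right)}}\right) - 126858} = - \frac{923323}{\left(\left(-85\right)^{2} + \frac{1}{328066 - 534 \left(-15 - 534\right)}\right) - 126858} = - \frac{923323}{\left(7225 + \frac{1}{328066 - -293166}\right) - 126858} = - \frac{923323}{\left(7225 + \frac{1}{328066 + 293166}\right) - 126858} = - \frac{923323}{\left(7225 + \frac{1}{621232}\right) - 126858} = - \frac{923323}{\frac{4488401201}{621232} - 126858} = - \frac{923323}{- \frac{74319847855}{621232}} = \left(-923323\right) \left(- \frac{621232}{74319847855}\right) = \frac{573597793936}{74319847855}$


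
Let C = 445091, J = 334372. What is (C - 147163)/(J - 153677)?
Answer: 297928/180695 ≈ 1.6488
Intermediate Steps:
(C - 147163)/(J - 153677) = (445091 - 147163)/(334372 - 153677) = 297928/180695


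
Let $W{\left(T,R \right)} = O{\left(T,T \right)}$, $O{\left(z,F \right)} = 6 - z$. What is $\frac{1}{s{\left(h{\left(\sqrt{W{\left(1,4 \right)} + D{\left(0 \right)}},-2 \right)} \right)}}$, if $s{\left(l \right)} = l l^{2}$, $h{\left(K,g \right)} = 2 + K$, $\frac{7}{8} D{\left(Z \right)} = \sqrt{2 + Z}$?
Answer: $\frac{343}{\left(14 + \sqrt{7} \sqrt{35 + 8 \sqrt{2}}\right)^{3}} \approx 0.010462$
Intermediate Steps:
$D{\left(Z \right)} = \frac{8 \sqrt{2 + Z}}{7}$
$W{\left(T,R \right)} = 6 - T$
$s{\left(l \right)} = l^{3}$
$\frac{1}{s{\left(h{\left(\sqrt{W{\left(1,4 \right)} + D{\left(0 \right)}},-2 \right)} \right)}} = \frac{1}{\left(2 + \sqrt{\left(6 - 1\right) + \frac{8 \sqrt{2 + 0}}{7}}\right)^{3}} = \frac{1}{\left(2 + \sqrt{\left(6 - 1\right) + \frac{8 \sqrt{2}}{7}}\right)^{3}} = \frac{1}{\left(2 + \sqrt{5 + \frac{8 \sqrt{2}}{7}}\right)^{3}}$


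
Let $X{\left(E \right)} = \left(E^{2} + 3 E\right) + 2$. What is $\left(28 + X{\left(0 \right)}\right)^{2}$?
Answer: $900$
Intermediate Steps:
$X{\left(E \right)} = 2 + E^{2} + 3 E$
$\left(28 + X{\left(0 \right)}\right)^{2} = \left(28 + \left(2 + 0^{2} + 3 \cdot 0\right)\right)^{2} = \left(28 + \left(2 + 0 + 0\right)\right)^{2} = \left(28 + 2\right)^{2} = 30^{2} = 900$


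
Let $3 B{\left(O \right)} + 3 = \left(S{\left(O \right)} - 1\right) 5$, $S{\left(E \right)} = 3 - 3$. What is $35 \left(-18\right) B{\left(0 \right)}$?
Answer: $1680$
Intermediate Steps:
$S{\left(E \right)} = 0$ ($S{\left(E \right)} = 3 - 3 = 0$)
$B{\left(O \right)} = - \frac{8}{3}$ ($B{\left(O \right)} = -1 + \frac{\left(0 - 1\right) 5}{3} = -1 + \frac{\left(-1\right) 5}{3} = -1 + \frac{1}{3} \left(-5\right) = -1 - \frac{5}{3} = - \frac{8}{3}$)
$35 \left(-18\right) B{\left(0 \right)} = 35 \left(-18\right) \left(- \frac{8}{3}\right) = \left(-630\right) \left(- \frac{8}{3}\right) = 1680$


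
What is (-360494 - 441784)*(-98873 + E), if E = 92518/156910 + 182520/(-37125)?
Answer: 342298436685257736/4315025 ≈ 7.9327e+10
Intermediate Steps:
E = -18669987/4315025 (E = 92518*(1/156910) + 182520*(-1/37125) = 46259/78455 - 1352/275 = -18669987/4315025 ≈ -4.3267)
(-360494 - 441784)*(-98873 + E) = (-360494 - 441784)*(-98873 - 18669987/4315025) = -802278*(-426658136812/4315025) = 342298436685257736/4315025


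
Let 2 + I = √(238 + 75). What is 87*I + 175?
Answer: 1 + 87*√313 ≈ 1540.2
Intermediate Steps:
I = -2 + √313 (I = -2 + √(238 + 75) = -2 + √313 ≈ 15.692)
87*I + 175 = 87*(-2 + √313) + 175 = (-174 + 87*√313) + 175 = 1 + 87*√313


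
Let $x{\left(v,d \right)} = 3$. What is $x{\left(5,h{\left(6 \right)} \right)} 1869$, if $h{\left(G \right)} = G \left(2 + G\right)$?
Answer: $5607$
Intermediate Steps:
$x{\left(5,h{\left(6 \right)} \right)} 1869 = 3 \cdot 1869 = 5607$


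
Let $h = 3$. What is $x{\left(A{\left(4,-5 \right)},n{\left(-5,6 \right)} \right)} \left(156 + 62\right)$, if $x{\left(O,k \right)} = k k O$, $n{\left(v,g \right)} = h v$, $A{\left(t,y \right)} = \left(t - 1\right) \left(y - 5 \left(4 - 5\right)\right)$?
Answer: $0$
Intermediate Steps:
$A{\left(t,y \right)} = \left(-1 + t\right) \left(5 + y\right)$ ($A{\left(t,y \right)} = \left(-1 + t\right) \left(y - -5\right) = \left(-1 + t\right) \left(y + 5\right) = \left(-1 + t\right) \left(5 + y\right)$)
$n{\left(v,g \right)} = 3 v$
$x{\left(O,k \right)} = O k^{2}$ ($x{\left(O,k \right)} = k^{2} O = O k^{2}$)
$x{\left(A{\left(4,-5 \right)},n{\left(-5,6 \right)} \right)} \left(156 + 62\right) = \left(-5 - -5 + 5 \cdot 4 + 4 \left(-5\right)\right) \left(3 \left(-5\right)\right)^{2} \left(156 + 62\right) = \left(-5 + 5 + 20 - 20\right) \left(-15\right)^{2} \cdot 218 = 0 \cdot 225 \cdot 218 = 0 \cdot 218 = 0$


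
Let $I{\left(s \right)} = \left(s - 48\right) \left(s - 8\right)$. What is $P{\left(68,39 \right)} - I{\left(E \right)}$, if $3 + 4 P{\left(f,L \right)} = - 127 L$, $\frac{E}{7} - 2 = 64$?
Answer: $-189195$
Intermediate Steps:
$E = 462$ ($E = 14 + 7 \cdot 64 = 14 + 448 = 462$)
$P{\left(f,L \right)} = - \frac{3}{4} - \frac{127 L}{4}$ ($P{\left(f,L \right)} = - \frac{3}{4} + \frac{\left(-127\right) L}{4} = - \frac{3}{4} - \frac{127 L}{4}$)
$I{\left(s \right)} = \left(-48 + s\right) \left(-8 + s\right)$
$P{\left(68,39 \right)} - I{\left(E \right)} = \left(- \frac{3}{4} - \frac{4953}{4}\right) - \left(384 + 462^{2} - 25872\right) = \left(- \frac{3}{4} - \frac{4953}{4}\right) - \left(384 + 213444 - 25872\right) = -1239 - 187956 = -189195$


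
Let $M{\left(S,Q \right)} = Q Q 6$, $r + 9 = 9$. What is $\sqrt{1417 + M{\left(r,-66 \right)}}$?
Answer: $\sqrt{27553} \approx 165.99$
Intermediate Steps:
$r = 0$ ($r = -9 + 9 = 0$)
$M{\left(S,Q \right)} = 6 Q^{2}$ ($M{\left(S,Q \right)} = Q^{2} \cdot 6 = 6 Q^{2}$)
$\sqrt{1417 + M{\left(r,-66 \right)}} = \sqrt{1417 + 6 \left(-66\right)^{2}} = \sqrt{1417 + 6 \cdot 4356} = \sqrt{1417 + 26136} = \sqrt{27553}$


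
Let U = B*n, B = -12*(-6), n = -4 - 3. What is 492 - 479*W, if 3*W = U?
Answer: 80964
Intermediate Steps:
n = -7
B = 72
U = -504 (U = 72*(-7) = -504)
W = -168 (W = (1/3)*(-504) = -168)
492 - 479*W = 492 - 479*(-168) = 492 + 80472 = 80964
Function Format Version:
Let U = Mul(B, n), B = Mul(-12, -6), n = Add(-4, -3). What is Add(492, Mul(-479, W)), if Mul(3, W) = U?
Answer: 80964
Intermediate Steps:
n = -7
B = 72
U = -504 (U = Mul(72, -7) = -504)
W = -168 (W = Mul(Rational(1, 3), -504) = -168)
Add(492, Mul(-479, W)) = Add(492, Mul(-479, -168)) = Add(492, 80472) = 80964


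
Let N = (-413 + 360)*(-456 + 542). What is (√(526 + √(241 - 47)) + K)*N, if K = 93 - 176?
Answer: 378314 - 4558*√(526 + √194) ≈ 2.7240e+5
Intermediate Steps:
K = -83
N = -4558 (N = -53*86 = -4558)
(√(526 + √(241 - 47)) + K)*N = (√(526 + √(241 - 47)) - 83)*(-4558) = (√(526 + √194) - 83)*(-4558) = (-83 + √(526 + √194))*(-4558) = 378314 - 4558*√(526 + √194)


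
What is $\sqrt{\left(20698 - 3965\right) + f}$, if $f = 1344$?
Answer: $\sqrt{18077} \approx 134.45$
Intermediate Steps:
$\sqrt{\left(20698 - 3965\right) + f} = \sqrt{\left(20698 - 3965\right) + 1344} = \sqrt{16733 + 1344} = \sqrt{18077}$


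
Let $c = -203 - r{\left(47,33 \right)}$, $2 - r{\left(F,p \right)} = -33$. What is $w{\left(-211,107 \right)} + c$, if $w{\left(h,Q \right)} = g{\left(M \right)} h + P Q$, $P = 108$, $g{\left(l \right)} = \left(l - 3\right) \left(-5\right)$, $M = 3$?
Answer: $11318$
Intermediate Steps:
$r{\left(F,p \right)} = 35$ ($r{\left(F,p \right)} = 2 - -33 = 2 + 33 = 35$)
$g{\left(l \right)} = 15 - 5 l$ ($g{\left(l \right)} = \left(-3 + l\right) \left(-5\right) = 15 - 5 l$)
$w{\left(h,Q \right)} = 108 Q$ ($w{\left(h,Q \right)} = \left(15 - 15\right) h + 108 Q = 0 h + 108 Q = 0 + 108 Q = 108 Q$)
$c = -238$ ($c = -203 - 35 = -238$)
$w{\left(-211,107 \right)} + c = 108 \cdot 107 - 238 = 11556 - 238 = 11318$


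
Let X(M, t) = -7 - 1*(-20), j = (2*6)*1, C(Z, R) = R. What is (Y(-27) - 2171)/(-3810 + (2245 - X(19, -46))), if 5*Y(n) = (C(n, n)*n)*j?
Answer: 2107/7890 ≈ 0.26705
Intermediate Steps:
j = 12 (j = 12*1 = 12)
Y(n) = 12*n**2/5 (Y(n) = ((n*n)*12)/5 = (n**2*12)/5 = (12*n**2)/5 = 12*n**2/5)
X(M, t) = 13 (X(M, t) = -7 + 20 = 13)
(Y(-27) - 2171)/(-3810 + (2245 - X(19, -46))) = ((12/5)*(-27)**2 - 2171)/(-3810 + (2245 - 1*13)) = ((12/5)*729 - 2171)/(-3810 + (2245 - 13)) = (8748/5 - 2171)/(-3810 + 2232) = -2107/5/(-1578) = -2107/5*(-1/1578) = 2107/7890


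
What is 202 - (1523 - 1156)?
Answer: -165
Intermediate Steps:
202 - (1523 - 1156) = 202 - 1*367 = 202 - 367 = -165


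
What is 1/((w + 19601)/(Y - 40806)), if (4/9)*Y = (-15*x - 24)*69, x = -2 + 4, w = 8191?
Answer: -10931/6176 ≈ -1.7699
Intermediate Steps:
x = 2
Y = -16767/2 (Y = 9*((-15*2 - 24)*69)/4 = 9*((-30 - 24)*69)/4 = 9*(-54*69)/4 = (9/4)*(-3726) = -16767/2 ≈ -8383.5)
1/((w + 19601)/(Y - 40806)) = 1/((8191 + 19601)/(-16767/2 - 40806)) = 1/(27792/(-98379/2)) = 1/(27792*(-2/98379)) = 1/(-6176/10931) = -10931/6176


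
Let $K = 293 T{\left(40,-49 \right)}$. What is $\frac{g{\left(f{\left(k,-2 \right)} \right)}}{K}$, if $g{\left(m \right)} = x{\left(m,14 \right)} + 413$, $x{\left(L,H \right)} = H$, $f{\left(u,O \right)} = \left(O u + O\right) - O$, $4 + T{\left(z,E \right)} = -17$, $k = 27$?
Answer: $- \frac{61}{879} \approx -0.069397$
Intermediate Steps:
$T{\left(z,E \right)} = -21$ ($T{\left(z,E \right)} = -4 - 17 = -21$)
$f{\left(u,O \right)} = O u$ ($f{\left(u,O \right)} = \left(O + O u\right) - O = O u$)
$g{\left(m \right)} = 427$ ($g{\left(m \right)} = 14 + 413 = 427$)
$K = -6153$ ($K = 293 \left(-21\right) = -6153$)
$\frac{g{\left(f{\left(k,-2 \right)} \right)}}{K} = \frac{427}{-6153} = 427 \left(- \frac{1}{6153}\right) = - \frac{61}{879}$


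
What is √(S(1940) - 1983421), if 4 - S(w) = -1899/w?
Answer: I*√1866196134285/970 ≈ 1408.3*I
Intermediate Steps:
S(w) = 4 + 1899/w (S(w) = 4 - (-1899)/w = 4 + 1899/w)
√(S(1940) - 1983421) = √((4 + 1899/1940) - 1983421) = √(9659/1940 - 1983421) = √(-3847827081/1940) = I*√1866196134285/970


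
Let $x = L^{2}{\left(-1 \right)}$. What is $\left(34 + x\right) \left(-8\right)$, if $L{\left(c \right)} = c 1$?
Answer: $-280$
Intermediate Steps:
$L{\left(c \right)} = c$
$x = 1$ ($x = \left(-1\right)^{2} = 1$)
$\left(34 + x\right) \left(-8\right) = \left(34 + 1\right) \left(-8\right) = 35 \left(-8\right) = -280$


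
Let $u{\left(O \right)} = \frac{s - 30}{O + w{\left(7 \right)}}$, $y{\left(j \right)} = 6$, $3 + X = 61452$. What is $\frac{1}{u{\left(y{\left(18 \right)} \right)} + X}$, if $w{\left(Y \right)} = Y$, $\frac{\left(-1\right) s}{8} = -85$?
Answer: $\frac{1}{61499} \approx 1.626 \cdot 10^{-5}$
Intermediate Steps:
$X = 61449$ ($X = -3 + 61452 = 61449$)
$s = 680$ ($s = \left(-8\right) \left(-85\right) = 680$)
$u{\left(O \right)} = \frac{650}{7 + O}$ ($u{\left(O \right)} = \frac{680 - 30}{O + 7} = \frac{650}{7 + O}$)
$\frac{1}{u{\left(y{\left(18 \right)} \right)} + X} = \frac{1}{\frac{650}{7 + 6} + 61449} = \frac{1}{\frac{650}{13} + 61449} = \frac{1}{650 \cdot \frac{1}{13} + 61449} = \frac{1}{50 + 61449} = \frac{1}{61499}$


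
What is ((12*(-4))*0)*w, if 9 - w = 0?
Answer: 0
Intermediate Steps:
w = 9 (w = 9 - 1*0 = 9 + 0 = 9)
((12*(-4))*0)*w = ((12*(-4))*0)*9 = -48*0*9 = 0*9 = 0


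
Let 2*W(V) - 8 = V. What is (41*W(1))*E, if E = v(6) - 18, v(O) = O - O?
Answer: -3321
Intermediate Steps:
v(O) = 0
W(V) = 4 + V/2
E = -18 (E = 0 - 18 = -18)
(41*W(1))*E = (41*(4 + (1/2)*1))*(-18) = (41*(4 + 1/2))*(-18) = (41*(9/2))*(-18) = (369/2)*(-18) = -3321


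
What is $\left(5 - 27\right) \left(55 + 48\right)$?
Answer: $-2266$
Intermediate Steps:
$\left(5 - 27\right) \left(55 + 48\right) = \left(5 - 27\right) 103 = \left(-22\right) 103 = -2266$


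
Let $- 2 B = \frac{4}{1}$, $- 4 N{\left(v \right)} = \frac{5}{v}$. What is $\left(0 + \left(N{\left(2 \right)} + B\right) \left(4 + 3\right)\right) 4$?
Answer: $- \frac{147}{2} \approx -73.5$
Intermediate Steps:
$N{\left(v \right)} = - \frac{5}{4 v}$ ($N{\left(v \right)} = - \frac{5 \frac{1}{v}}{4} = - \frac{5}{4 v}$)
$B = -2$ ($B = - \frac{4 \cdot 1^{-1}}{2} = - \frac{4 \cdot 1}{2} = \left(- \frac{1}{2}\right) 4 = -2$)
$\left(0 + \left(N{\left(2 \right)} + B\right) \left(4 + 3\right)\right) 4 = \left(0 + \left(- \frac{5}{4 \cdot 2} - 2\right) \left(4 + 3\right)\right) 4 = \left(0 + \left(\left(- \frac{5}{4}\right) \frac{1}{2} - 2\right) 7\right) 4 = \left(0 + \left(- \frac{5}{8} - 2\right) 7\right) 4 = \left(0 - \frac{147}{8}\right) 4 = \left(- \frac{147}{8}\right) 4 = - \frac{147}{2}$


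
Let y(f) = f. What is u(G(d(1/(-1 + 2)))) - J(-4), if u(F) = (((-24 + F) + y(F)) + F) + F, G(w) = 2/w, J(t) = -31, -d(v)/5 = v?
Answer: 27/5 ≈ 5.4000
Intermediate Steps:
d(v) = -5*v
u(F) = -24 + 4*F (u(F) = (((-24 + F) + F) + F) + F = ((-24 + 2*F) + F) + F = (-24 + 3*F) + F = -24 + 4*F)
u(G(d(1/(-1 + 2)))) - J(-4) = (-24 + 4*(2/((-5/(-1 + 2))))) - 1*(-31) = (-24 + 4*(2/((-5/1)))) + 31 = (-24 + 4*(2/((-5*1)))) + 31 = (-24 + 4*(2/(-5))) + 31 = (-24 + 4*(2*(-⅕))) + 31 = (-24 + 4*(-⅖)) + 31 = (-24 - 8/5) + 31 = -128/5 + 31 = 27/5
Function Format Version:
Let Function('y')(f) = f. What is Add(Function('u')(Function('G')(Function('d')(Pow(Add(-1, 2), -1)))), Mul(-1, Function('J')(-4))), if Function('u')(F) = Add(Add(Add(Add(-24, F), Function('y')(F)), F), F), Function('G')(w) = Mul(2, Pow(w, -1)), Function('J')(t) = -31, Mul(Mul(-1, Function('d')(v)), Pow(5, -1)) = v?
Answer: Rational(27, 5) ≈ 5.4000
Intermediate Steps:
Function('d')(v) = Mul(-5, v)
Function('u')(F) = Add(-24, Mul(4, F)) (Function('u')(F) = Add(Add(Add(Add(-24, F), F), F), F) = Add(Add(Add(-24, Mul(2, F)), F), F) = Add(Add(-24, Mul(3, F)), F) = Add(-24, Mul(4, F)))
Add(Function('u')(Function('G')(Function('d')(Pow(Add(-1, 2), -1)))), Mul(-1, Function('J')(-4))) = Add(Add(-24, Mul(4, Mul(2, Pow(Mul(-5, Pow(Add(-1, 2), -1)), -1)))), Mul(-1, -31)) = Add(Add(-24, Mul(4, Mul(2, Pow(Mul(-5, Pow(1, -1)), -1)))), 31) = Add(Add(-24, Mul(4, Mul(2, Pow(Mul(-5, 1), -1)))), 31) = Add(Add(-24, Mul(4, Mul(2, Pow(-5, -1)))), 31) = Add(Add(-24, Mul(4, Mul(2, Rational(-1, 5)))), 31) = Add(Add(-24, Mul(4, Rational(-2, 5))), 31) = Add(Add(-24, Rational(-8, 5)), 31) = Add(Rational(-128, 5), 31) = Rational(27, 5)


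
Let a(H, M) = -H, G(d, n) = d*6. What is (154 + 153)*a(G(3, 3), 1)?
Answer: -5526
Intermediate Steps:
G(d, n) = 6*d
(154 + 153)*a(G(3, 3), 1) = (154 + 153)*(-6*3) = 307*(-1*18) = 307*(-18) = -5526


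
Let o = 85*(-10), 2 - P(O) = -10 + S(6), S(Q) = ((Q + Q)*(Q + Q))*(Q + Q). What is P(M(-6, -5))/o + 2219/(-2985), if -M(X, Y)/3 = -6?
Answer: 323611/253725 ≈ 1.2754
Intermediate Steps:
S(Q) = 8*Q**3 (S(Q) = ((2*Q)*(2*Q))*(2*Q) = (4*Q**2)*(2*Q) = 8*Q**3)
M(X, Y) = 18 (M(X, Y) = -3*(-6) = 18)
P(O) = -1716 (P(O) = 2 - (-10 + 8*6**3) = 2 - (-10 + 8*216) = 2 - (-10 + 1728) = 2 - 1*1718 = 2 - 1718 = -1716)
o = -850
P(M(-6, -5))/o + 2219/(-2985) = -1716/(-850) + 2219/(-2985) = -1716*(-1/850) + 2219*(-1/2985) = 858/425 - 2219/2985 = 323611/253725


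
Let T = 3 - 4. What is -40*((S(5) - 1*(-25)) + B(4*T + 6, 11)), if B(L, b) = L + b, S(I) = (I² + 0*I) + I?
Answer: -2720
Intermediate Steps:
S(I) = I + I² (S(I) = (I² + 0) + I = I² + I = I + I²)
T = -1
-40*((S(5) - 1*(-25)) + B(4*T + 6, 11)) = -40*((5*(1 + 5) - 1*(-25)) + ((4*(-1) + 6) + 11)) = -40*((5*6 + 25) + ((-4 + 6) + 11)) = -40*((30 + 25) + (2 + 11)) = -40*(55 + 13) = -40*68 = -2720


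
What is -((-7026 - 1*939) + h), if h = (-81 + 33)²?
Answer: 5661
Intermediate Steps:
h = 2304 (h = (-48)² = 2304)
-((-7026 - 1*939) + h) = -((-7026 - 1*939) + 2304) = -((-7026 - 939) + 2304) = -(-7965 + 2304) = -1*(-5661) = 5661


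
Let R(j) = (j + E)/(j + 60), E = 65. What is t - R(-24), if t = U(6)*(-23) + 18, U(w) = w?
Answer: -4361/36 ≈ -121.14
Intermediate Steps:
R(j) = (65 + j)/(60 + j) (R(j) = (j + 65)/(j + 60) = (65 + j)/(60 + j))
t = -120 (t = 6*(-23) + 18 = -138 + 18 = -120)
t - R(-24) = -120 - (65 - 24)/(60 - 24) = -120 - 41/36 = -4361/36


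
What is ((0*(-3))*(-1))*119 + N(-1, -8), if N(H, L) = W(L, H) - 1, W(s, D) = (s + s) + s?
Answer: -25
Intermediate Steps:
W(s, D) = 3*s (W(s, D) = 2*s + s = 3*s)
N(H, L) = -1 + 3*L (N(H, L) = 3*L - 1 = -1 + 3*L)
((0*(-3))*(-1))*119 + N(-1, -8) = ((0*(-3))*(-1))*119 + (-1 + 3*(-8)) = (0*(-1))*119 + (-1 - 24) = 0*119 - 25 = 0 - 25 = -25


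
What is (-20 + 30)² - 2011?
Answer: -1911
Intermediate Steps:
(-20 + 30)² - 2011 = 10² - 2011 = 100 - 2011 = -1911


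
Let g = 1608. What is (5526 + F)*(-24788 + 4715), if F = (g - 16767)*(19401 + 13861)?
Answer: 10121070198636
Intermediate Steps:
F = -504218658 (F = (1608 - 16767)*(19401 + 13861) = -15159*33262 = -504218658)
(5526 + F)*(-24788 + 4715) = (5526 - 504218658)*(-24788 + 4715) = -504213132*(-20073) = 10121070198636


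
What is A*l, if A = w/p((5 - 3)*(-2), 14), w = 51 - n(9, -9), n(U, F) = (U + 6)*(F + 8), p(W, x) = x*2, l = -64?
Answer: -1056/7 ≈ -150.86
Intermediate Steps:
p(W, x) = 2*x
n(U, F) = (6 + U)*(8 + F)
w = 66 (w = 51 - (48 + 6*(-9) + 8*9 - 9*9) = 51 - (48 - 54 + 72 - 81) = 51 - 1*(-15) = 51 + 15 = 66)
A = 33/14 (A = 66/((2*14)) = 66/28 = 66*(1/28) = 33/14 ≈ 2.3571)
A*l = (33/14)*(-64) = -1056/7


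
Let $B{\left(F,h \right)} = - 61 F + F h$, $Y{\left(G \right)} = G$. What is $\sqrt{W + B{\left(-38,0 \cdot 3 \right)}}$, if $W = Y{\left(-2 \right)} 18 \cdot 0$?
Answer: $\sqrt{2318} \approx 48.146$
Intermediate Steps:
$W = 0$ ($W = \left(-2\right) 18 \cdot 0 = \left(-36\right) 0 = 0$)
$\sqrt{W + B{\left(-38,0 \cdot 3 \right)}} = \sqrt{0 - 38 \left(-61 + 0 \cdot 3\right)} = \sqrt{0 - 38 \left(-61 + 0\right)} = \sqrt{0 - -2318} = \sqrt{0 + 2318} = \sqrt{2318}$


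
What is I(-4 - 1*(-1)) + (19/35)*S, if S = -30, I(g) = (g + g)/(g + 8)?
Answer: -612/35 ≈ -17.486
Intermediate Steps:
I(g) = 2*g/(8 + g) (I(g) = (2*g)/(8 + g) = 2*g/(8 + g))
I(-4 - 1*(-1)) + (19/35)*S = 2*(-4 - 1*(-1))/(8 + (-4 - 1*(-1))) + (19/35)*(-30) = 2*(-4 + 1)/(8 + (-4 + 1)) + (19*(1/35))*(-30) = 2*(-3)/(8 - 3) + (19/35)*(-30) = 2*(-3)/5 - 114/7 = 2*(-3)*(⅕) - 114/7 = -6/5 - 114/7 = -612/35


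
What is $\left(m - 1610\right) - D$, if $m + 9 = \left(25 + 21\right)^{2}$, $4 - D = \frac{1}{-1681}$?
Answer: $\frac{828732}{1681} \approx 493.0$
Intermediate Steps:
$D = \frac{6725}{1681}$ ($D = 4 - \frac{1}{-1681} = 4 - - \frac{1}{1681} = 4 + \frac{1}{1681} = \frac{6725}{1681} \approx 4.0006$)
$m = 2107$ ($m = -9 + \left(25 + 21\right)^{2} = -9 + 46^{2} = -9 + 2116 = 2107$)
$\left(m - 1610\right) - D = \left(2107 - 1610\right) - \frac{6725}{1681} = 497 - \frac{6725}{1681} = \frac{828732}{1681}$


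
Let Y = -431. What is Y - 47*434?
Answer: -20829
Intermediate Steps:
Y - 47*434 = -431 - 47*434 = -431 - 20398 = -20829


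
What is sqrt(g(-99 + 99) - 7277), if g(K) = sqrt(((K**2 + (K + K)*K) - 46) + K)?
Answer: sqrt(-7277 + I*sqrt(46)) ≈ 0.0398 + 85.305*I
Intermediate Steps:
g(K) = sqrt(-46 + K + 3*K**2) (g(K) = sqrt(((K**2 + (2*K)*K) - 46) + K) = sqrt(((K**2 + 2*K**2) - 46) + K) = sqrt((3*K**2 - 46) + K) = sqrt((-46 + 3*K**2) + K) = sqrt(-46 + K + 3*K**2))
sqrt(g(-99 + 99) - 7277) = sqrt(sqrt(-46 + (-99 + 99) + 3*(-99 + 99)**2) - 7277) = sqrt(sqrt(-46 + 0 + 3*0**2) - 7277) = sqrt(sqrt(-46 + 0 + 3*0) - 7277) = sqrt(sqrt(-46 + 0 + 0) - 7277) = sqrt(sqrt(-46) - 7277) = sqrt(I*sqrt(46) - 7277) = sqrt(-7277 + I*sqrt(46))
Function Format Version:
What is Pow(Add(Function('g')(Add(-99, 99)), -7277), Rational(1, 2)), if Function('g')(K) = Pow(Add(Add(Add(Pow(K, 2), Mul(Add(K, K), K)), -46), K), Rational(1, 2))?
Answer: Pow(Add(-7277, Mul(I, Pow(46, Rational(1, 2)))), Rational(1, 2)) ≈ Add(0.0398, Mul(85.305, I))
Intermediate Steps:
Function('g')(K) = Pow(Add(-46, K, Mul(3, Pow(K, 2))), Rational(1, 2)) (Function('g')(K) = Pow(Add(Add(Add(Pow(K, 2), Mul(Mul(2, K), K)), -46), K), Rational(1, 2)) = Pow(Add(Add(Add(Pow(K, 2), Mul(2, Pow(K, 2))), -46), K), Rational(1, 2)) = Pow(Add(Add(Mul(3, Pow(K, 2)), -46), K), Rational(1, 2)) = Pow(Add(Add(-46, Mul(3, Pow(K, 2))), K), Rational(1, 2)) = Pow(Add(-46, K, Mul(3, Pow(K, 2))), Rational(1, 2)))
Pow(Add(Function('g')(Add(-99, 99)), -7277), Rational(1, 2)) = Pow(Add(Pow(Add(-46, Add(-99, 99), Mul(3, Pow(Add(-99, 99), 2))), Rational(1, 2)), -7277), Rational(1, 2)) = Pow(Add(Pow(Add(-46, 0, Mul(3, Pow(0, 2))), Rational(1, 2)), -7277), Rational(1, 2)) = Pow(Add(Pow(Add(-46, 0, Mul(3, 0)), Rational(1, 2)), -7277), Rational(1, 2)) = Pow(Add(Pow(Add(-46, 0, 0), Rational(1, 2)), -7277), Rational(1, 2)) = Pow(Add(Pow(-46, Rational(1, 2)), -7277), Rational(1, 2)) = Pow(Add(Mul(I, Pow(46, Rational(1, 2))), -7277), Rational(1, 2)) = Pow(Add(-7277, Mul(I, Pow(46, Rational(1, 2)))), Rational(1, 2))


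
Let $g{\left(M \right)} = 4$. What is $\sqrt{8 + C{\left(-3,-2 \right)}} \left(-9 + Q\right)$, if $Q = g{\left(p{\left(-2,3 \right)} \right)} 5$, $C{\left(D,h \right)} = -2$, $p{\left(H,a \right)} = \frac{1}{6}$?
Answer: $11 \sqrt{6} \approx 26.944$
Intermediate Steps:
$p{\left(H,a \right)} = \frac{1}{6}$
$Q = 20$ ($Q = 4 \cdot 5 = 20$)
$\sqrt{8 + C{\left(-3,-2 \right)}} \left(-9 + Q\right) = \sqrt{8 - 2} \left(-9 + 20\right) = \sqrt{6} \cdot 11 = 11 \sqrt{6}$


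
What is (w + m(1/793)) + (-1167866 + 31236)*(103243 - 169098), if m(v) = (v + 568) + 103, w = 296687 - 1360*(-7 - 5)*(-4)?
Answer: 59358429577305/793 ≈ 7.4853e+10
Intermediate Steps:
w = 231407 (w = 296687 - 1360*(-12*(-4)) = 296687 - 1360*48 = 296687 - 1*65280 = 296687 - 65280 = 231407)
m(v) = 671 + v (m(v) = (568 + v) + 103 = 671 + v)
(w + m(1/793)) + (-1167866 + 31236)*(103243 - 169098) = (231407 + (671 + 1/793)) + (-1167866 + 31236)*(103243 - 169098) = (231407 + (671 + 1/793)) - 1136630*(-65855) = (231407 + 532104/793) + 74852768650 = 184037855/793 + 74852768650 = 59358429577305/793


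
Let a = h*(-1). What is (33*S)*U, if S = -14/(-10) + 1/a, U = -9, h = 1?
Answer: -594/5 ≈ -118.80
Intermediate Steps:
a = -1 (a = 1*(-1) = -1)
S = 2/5 (S = -14/(-10) + 1/(-1) = -14*(-1/10) + 1*(-1) = 7/5 - 1 = 2/5 ≈ 0.40000)
(33*S)*U = (33*(2/5))*(-9) = (66/5)*(-9) = -594/5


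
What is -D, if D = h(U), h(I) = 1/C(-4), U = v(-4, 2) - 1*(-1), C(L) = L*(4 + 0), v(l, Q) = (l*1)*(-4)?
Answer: 1/16 ≈ 0.062500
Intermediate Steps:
v(l, Q) = -4*l (v(l, Q) = l*(-4) = -4*l)
C(L) = 4*L (C(L) = L*4 = 4*L)
U = 17 (U = -4*(-4) - 1*(-1) = 16 + 1 = 17)
h(I) = -1/16 (h(I) = 1/(4*(-4)) = 1/(-16) = -1/16)
D = -1/16 ≈ -0.062500
-D = -1*(-1/16) = 1/16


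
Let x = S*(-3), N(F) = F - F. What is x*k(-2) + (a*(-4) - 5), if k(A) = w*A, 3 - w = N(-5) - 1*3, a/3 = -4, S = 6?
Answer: 259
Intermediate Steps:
a = -12 (a = 3*(-4) = -12)
N(F) = 0
w = 6 (w = 3 - (0 - 1*3) = 3 - (0 - 3) = 3 - 1*(-3) = 3 + 3 = 6)
x = -18 (x = 6*(-3) = -18)
k(A) = 6*A
x*k(-2) + (a*(-4) - 5) = -108*(-2) + (-12*(-4) - 5) = -18*(-12) + (48 - 5) = 216 + 43 = 259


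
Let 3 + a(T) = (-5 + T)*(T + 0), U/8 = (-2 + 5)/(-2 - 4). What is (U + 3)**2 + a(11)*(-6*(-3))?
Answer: 1135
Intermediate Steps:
U = -4 (U = 8*((-2 + 5)/(-2 - 4)) = 8*(3/(-6)) = 8*(3*(-1/6)) = 8*(-1/2) = -4)
a(T) = -3 + T*(-5 + T) (a(T) = -3 + (-5 + T)*(T + 0) = -3 + (-5 + T)*T = -3 + T*(-5 + T))
(U + 3)**2 + a(11)*(-6*(-3)) = (-4 + 3)**2 + (-3 + 11**2 - 5*11)*(-6*(-3)) = (-1)**2 + (-3 + 121 - 55)*18 = 1 + 63*18 = 1 + 1134 = 1135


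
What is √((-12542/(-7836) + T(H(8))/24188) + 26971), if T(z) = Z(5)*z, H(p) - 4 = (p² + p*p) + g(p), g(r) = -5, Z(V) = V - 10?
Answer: √15140185588160289993/23692146 ≈ 164.23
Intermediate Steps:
Z(V) = -10 + V
H(p) = -1 + 2*p² (H(p) = 4 + ((p² + p*p) - 5) = 4 + ((p² + p²) - 5) = 4 + (2*p² - 5) = 4 + (-5 + 2*p²) = -1 + 2*p²)
T(z) = -5*z (T(z) = (-10 + 5)*z = -5*z)
√((-12542/(-7836) + T(H(8))/24188) + 26971) = √((-12542/(-7836) - 5*(-1 + 2*8²)/24188) + 26971) = √((-12542*(-1/7836) - 5*(-1 + 2*64)*(1/24188)) + 26971) = √((6271/3918 - 5*(-1 + 128)*(1/24188)) + 26971) = √((6271/3918 - 5*127*(1/24188)) + 26971) = √((6271/3918 - 635*1/24188) + 26971) = √((6271/3918 - 635/24188) + 26971) = √(74597509/47384292 + 26971) = √(1278076337041/47384292) = √15140185588160289993/23692146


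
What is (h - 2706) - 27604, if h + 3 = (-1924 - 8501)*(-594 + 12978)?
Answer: -129133513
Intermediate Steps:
h = -129103203 (h = -3 + (-1924 - 8501)*(-594 + 12978) = -3 - 10425*12384 = -3 - 129103200 = -129103203)
(h - 2706) - 27604 = (-129103203 - 2706) - 27604 = -129105909 - 27604 = -129133513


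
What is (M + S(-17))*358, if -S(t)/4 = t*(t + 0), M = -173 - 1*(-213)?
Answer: -399528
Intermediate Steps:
M = 40 (M = -173 + 213 = 40)
S(t) = -4*t**2 (S(t) = -4*t*(t + 0) = -4*t*t = -4*t**2)
(M + S(-17))*358 = (40 - 4*(-17)**2)*358 = (40 - 4*289)*358 = (40 - 1156)*358 = -1116*358 = -399528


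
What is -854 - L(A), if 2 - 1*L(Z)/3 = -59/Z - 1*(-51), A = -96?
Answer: -22565/32 ≈ -705.16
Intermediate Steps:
L(Z) = -147 + 177/Z (L(Z) = 6 - 3*(-59/Z - 1*(-51)) = 6 - 3*(-59/Z + 51) = 6 - 3*(51 - 59/Z) = 6 + (-153 + 177/Z) = -147 + 177/Z)
-854 - L(A) = -854 - (-147 + 177/(-96)) = -854 - (-147 + 177*(-1/96)) = -854 - (-147 - 59/32) = -854 - 1*(-4763/32) = -854 + 4763/32 = -22565/32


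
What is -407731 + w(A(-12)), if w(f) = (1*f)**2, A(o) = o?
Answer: -407587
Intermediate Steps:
w(f) = f**2
-407731 + w(A(-12)) = -407731 + (-12)**2 = -407731 + 144 = -407587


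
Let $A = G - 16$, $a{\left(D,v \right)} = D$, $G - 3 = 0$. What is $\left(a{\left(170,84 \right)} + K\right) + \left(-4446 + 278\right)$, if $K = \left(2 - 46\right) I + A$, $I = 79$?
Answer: $-7487$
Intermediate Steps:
$G = 3$ ($G = 3 + 0 = 3$)
$A = -13$ ($A = 3 - 16 = -13$)
$K = -3489$ ($K = \left(2 - 46\right) 79 - 13 = \left(-44\right) 79 - 13 = -3476 - 13 = -3489$)
$\left(a{\left(170,84 \right)} + K\right) + \left(-4446 + 278\right) = \left(170 - 3489\right) + \left(-4446 + 278\right) = -3319 - 4168 = -7487$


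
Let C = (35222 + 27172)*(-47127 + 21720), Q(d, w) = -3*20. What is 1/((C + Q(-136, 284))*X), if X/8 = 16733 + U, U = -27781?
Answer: 1/140110242640512 ≈ 7.1372e-15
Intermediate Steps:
Q(d, w) = -60
C = -1585244358 (C = 62394*(-25407) = -1585244358)
X = -88384 (X = 8*(16733 - 27781) = 8*(-11048) = -88384)
1/((C + Q(-136, 284))*X) = 1/(-1585244358 - 60*(-88384)) = -1/88384/(-1585244418) = -1/1585244418*(-1/88384) = 1/140110242640512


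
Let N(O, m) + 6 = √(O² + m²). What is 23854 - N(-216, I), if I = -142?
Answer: 23860 - 2*√16705 ≈ 23602.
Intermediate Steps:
N(O, m) = -6 + √(O² + m²)
23854 - N(-216, I) = 23854 - (-6 + √((-216)² + (-142)²)) = 23854 - (-6 + √(46656 + 20164)) = 23854 - (-6 + √66820) = 23854 - (-6 + 2*√16705) = 23854 + (6 - 2*√16705) = 23860 - 2*√16705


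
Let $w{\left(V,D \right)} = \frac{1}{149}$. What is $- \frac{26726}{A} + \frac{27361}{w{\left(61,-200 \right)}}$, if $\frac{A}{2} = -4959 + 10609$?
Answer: $\frac{23033844487}{5650} \approx 4.0768 \cdot 10^{6}$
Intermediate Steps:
$A = 11300$ ($A = 2 \left(-4959 + 10609\right) = 2 \cdot 5650 = 11300$)
$w{\left(V,D \right)} = \frac{1}{149}$
$- \frac{26726}{A} + \frac{27361}{w{\left(61,-200 \right)}} = - \frac{26726}{11300} + 27361 \frac{1}{\frac{1}{149}} = \left(-26726\right) \frac{1}{11300} + 27361 \cdot 149 = - \frac{13363}{5650} + 4076789 = \frac{23033844487}{5650}$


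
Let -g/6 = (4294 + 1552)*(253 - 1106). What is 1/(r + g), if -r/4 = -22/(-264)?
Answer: 3/89759483 ≈ 3.3423e-8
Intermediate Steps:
g = 29919828 (g = -6*(4294 + 1552)*(253 - 1106) = -35076*(-853) = -6*(-4986638) = 29919828)
r = -⅓ (r = -(-88)/(-264) = -(-88)*(-1)/264 = -4*1/12 = -⅓ ≈ -0.33333)
1/(r + g) = 1/(-⅓ + 29919828) = 1/(89759483/3) = 3/89759483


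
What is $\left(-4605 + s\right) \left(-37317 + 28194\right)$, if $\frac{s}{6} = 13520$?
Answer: $-698046345$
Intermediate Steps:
$s = 81120$ ($s = 6 \cdot 13520 = 81120$)
$\left(-4605 + s\right) \left(-37317 + 28194\right) = \left(-4605 + 81120\right) \left(-37317 + 28194\right) = 76515 \left(-9123\right) = -698046345$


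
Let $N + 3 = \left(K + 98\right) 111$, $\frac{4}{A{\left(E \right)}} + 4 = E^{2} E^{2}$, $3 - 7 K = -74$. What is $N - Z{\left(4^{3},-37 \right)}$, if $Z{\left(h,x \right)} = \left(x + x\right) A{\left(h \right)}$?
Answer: $\frac{50734289162}{4194303} \approx 12096.0$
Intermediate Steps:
$K = 11$ ($K = \frac{3}{7} - - \frac{74}{7} = \frac{3}{7} + \frac{74}{7} = 11$)
$A{\left(E \right)} = \frac{4}{-4 + E^{4}}$ ($A{\left(E \right)} = \frac{4}{-4 + E^{2} E^{2}} = \frac{4}{-4 + E^{4}}$)
$N = 12096$ ($N = -3 + \left(11 + 98\right) 111 = -3 + 109 \cdot 111 = -3 + 12099 = 12096$)
$Z{\left(h,x \right)} = \frac{8 x}{-4 + h^{4}}$ ($Z{\left(h,x \right)} = \left(x + x\right) \frac{4}{-4 + h^{4}} = 2 x \frac{4}{-4 + h^{4}} = \frac{8 x}{-4 + h^{4}}$)
$N - Z{\left(4^{3},-37 \right)} = 12096 - 8 \left(-37\right) \frac{1}{-4 + \left(4^{3}\right)^{4}} = 12096 - 8 \left(-37\right) \frac{1}{-4 + 64^{4}} = 12096 - 8 \left(-37\right) \frac{1}{-4 + 16777216} = 12096 - 8 \left(-37\right) \frac{1}{16777212} = 12096 - - \frac{74}{4194303} = 12096 + \frac{74}{4194303} = \frac{50734289162}{4194303}$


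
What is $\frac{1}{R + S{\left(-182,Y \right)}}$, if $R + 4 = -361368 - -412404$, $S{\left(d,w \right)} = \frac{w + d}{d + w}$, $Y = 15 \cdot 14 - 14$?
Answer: $\frac{1}{51033} \approx 1.9595 \cdot 10^{-5}$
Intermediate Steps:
$Y = 196$ ($Y = 210 - 14 = 196$)
$S{\left(d,w \right)} = 1$ ($S{\left(d,w \right)} = \frac{d + w}{d + w} = 1$)
$R = 51032$ ($R = -4 - -51036 = -4 + \left(-361368 + 412404\right) = -4 + 51036 = 51032$)
$\frac{1}{R + S{\left(-182,Y \right)}} = \frac{1}{51032 + 1} = \frac{1}{51033}$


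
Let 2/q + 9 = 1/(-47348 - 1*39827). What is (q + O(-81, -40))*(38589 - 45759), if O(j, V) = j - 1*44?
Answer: 176106582375/196144 ≈ 8.9784e+5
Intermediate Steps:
O(j, V) = -44 + j (O(j, V) = j - 44 = -44 + j)
q = -87175/392288 (q = 2/(-9 + 1/(-47348 - 1*39827)) = 2/(-9 + 1/(-47348 - 39827)) = 2/(-9 + 1/(-87175)) = 2/(-9 - 1/87175) = 2/(-784576/87175) = 2*(-87175/784576) = -87175/392288 ≈ -0.22222)
(q + O(-81, -40))*(38589 - 45759) = (-87175/392288 + (-44 - 81))*(38589 - 45759) = (-87175/392288 - 125)*(-7170) = -49123175/392288*(-7170) = 176106582375/196144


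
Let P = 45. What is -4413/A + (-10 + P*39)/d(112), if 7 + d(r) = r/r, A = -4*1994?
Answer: -6945821/23928 ≈ -290.28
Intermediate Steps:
A = -7976
d(r) = -6 (d(r) = -7 + r/r = -7 + 1 = -6)
-4413/A + (-10 + P*39)/d(112) = -4413/(-7976) + (-10 + 45*39)/(-6) = -4413*(-1/7976) + (-10 + 1755)*(-⅙) = 4413/7976 + 1745*(-⅙) = 4413/7976 - 1745/6 = -6945821/23928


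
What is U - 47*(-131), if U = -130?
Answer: 6027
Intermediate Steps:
U - 47*(-131) = -130 - 47*(-131) = -130 + 6157 = 6027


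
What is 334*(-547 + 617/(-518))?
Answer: -47421821/259 ≈ -1.8310e+5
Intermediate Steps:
334*(-547 + 617/(-518)) = 334*(-547 + 617*(-1/518)) = 334*(-547 - 617/518) = 334*(-283963/518) = -47421821/259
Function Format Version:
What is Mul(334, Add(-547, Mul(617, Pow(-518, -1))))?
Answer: Rational(-47421821, 259) ≈ -1.8310e+5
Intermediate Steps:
Mul(334, Add(-547, Mul(617, Pow(-518, -1)))) = Mul(334, Add(-547, Mul(617, Rational(-1, 518)))) = Mul(334, Add(-547, Rational(-617, 518))) = Mul(334, Rational(-283963, 518)) = Rational(-47421821, 259)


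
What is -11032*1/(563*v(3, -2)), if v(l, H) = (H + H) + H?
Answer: 5516/1689 ≈ 3.2658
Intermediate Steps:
v(l, H) = 3*H (v(l, H) = 2*H + H = 3*H)
-11032*1/(563*v(3, -2)) = -11032/((3*(-2))*563) = -11032/((-6*563)) = -11032/(-3378) = -11032*(-1/3378) = 5516/1689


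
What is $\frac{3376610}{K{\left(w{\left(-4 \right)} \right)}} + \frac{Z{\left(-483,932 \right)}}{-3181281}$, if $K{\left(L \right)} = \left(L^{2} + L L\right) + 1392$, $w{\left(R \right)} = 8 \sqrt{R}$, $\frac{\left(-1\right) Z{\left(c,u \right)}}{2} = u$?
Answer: $\frac{1074194687773}{279952728} \approx 3837.1$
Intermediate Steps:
$Z{\left(c,u \right)} = - 2 u$
$K{\left(L \right)} = 1392 + 2 L^{2}$ ($K{\left(L \right)} = \left(L^{2} + L^{2}\right) + 1392 = 2 L^{2} + 1392 = 1392 + 2 L^{2}$)
$\frac{3376610}{K{\left(w{\left(-4 \right)} \right)}} + \frac{Z{\left(-483,932 \right)}}{-3181281} = \frac{3376610}{1392 + 2 \left(8 \sqrt{-4}\right)^{2}} + \frac{\left(-2\right) 932}{-3181281} = \frac{3376610}{1392 + 2 \left(8 \cdot 2 i\right)^{2}} - - \frac{1864}{3181281} = \frac{3376610}{1392 + 2 \left(16 i\right)^{2}} + \frac{1864}{3181281} = \frac{3376610}{1392 + 2 \left(-256\right)} + \frac{1864}{3181281} = \frac{3376610}{1392 - 512} + \frac{1864}{3181281} = \frac{3376610}{880} + \frac{1864}{3181281} = 3376610 \cdot \frac{1}{880} + \frac{1864}{3181281} = \frac{337661}{88} + \frac{1864}{3181281} = \frac{1074194687773}{279952728}$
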